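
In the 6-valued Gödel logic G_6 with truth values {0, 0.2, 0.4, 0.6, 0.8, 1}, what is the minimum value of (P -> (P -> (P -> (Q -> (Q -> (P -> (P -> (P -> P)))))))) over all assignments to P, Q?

1.00

Every assignment gives 1. For instance at P = 0, Q = 0:
  (P -> P): 0 ≤ 0, so result = 1
  (P -> (P -> P)): 0 ≤ 1, so result = 1
  (P -> (P -> (P -> P))): 0 ≤ 1, so result = 1
  (Q -> (P -> (P -> (P -> P)))): 0 ≤ 1, so result = 1
  (Q -> (Q -> (P -> (P -> (P -> P))))): 0 ≤ 1, so result = 1
  (P -> (Q -> (Q -> (P -> (P -> (P -> P)))))): 0 ≤ 1, so result = 1
  (P -> (P -> (Q -> (Q -> (P -> (P -> (P -> P))))))): 0 ≤ 1, so result = 1
  (P -> (P -> (P -> (Q -> (Q -> (P -> (P -> (P -> P)))))))): 0 ≤ 1, so result = 1
All 36 assignments give value 1 — the formula is a G_6-tautology.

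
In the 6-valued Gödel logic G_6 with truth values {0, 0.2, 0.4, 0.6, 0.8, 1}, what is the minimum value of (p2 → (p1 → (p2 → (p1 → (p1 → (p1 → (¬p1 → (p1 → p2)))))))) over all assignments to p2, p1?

1.00

Every assignment gives 1. For instance at p2 = 0, p1 = 0:
  ¬p1: Gödel ¬ of 0 = 1 (operand is 0)
  (p1 → p2): 0 ≤ 0, so result = 1
  (¬p1 → (p1 → p2)): 1 ≤ 1, so result = 1
  (p1 → (¬p1 → (p1 → p2))): 0 ≤ 1, so result = 1
  (p1 → (p1 → (¬p1 → (p1 → p2)))): 0 ≤ 1, so result = 1
  (p1 → (p1 → (p1 → (¬p1 → (p1 → p2))))): 0 ≤ 1, so result = 1
  (p2 → (p1 → (p1 → (p1 → (¬p1 → (p1 → p2)))))): 0 ≤ 1, so result = 1
  (p1 → (p2 → (p1 → (p1 → (p1 → (¬p1 → (p1 → p2))))))): 0 ≤ 1, so result = 1
  (p2 → (p1 → (p2 → (p1 → (p1 → (p1 → (¬p1 → (p1 → p2)))))))): 0 ≤ 1, so result = 1
All 36 assignments give value 1 — the formula is a G_6-tautology.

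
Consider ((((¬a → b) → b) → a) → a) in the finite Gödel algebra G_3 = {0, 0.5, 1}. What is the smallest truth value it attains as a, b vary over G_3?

0.50

The minimum is attained at a = 0.5, b = 0:
  ¬a: Gödel ¬ of 0.5 = 0 (operand ≠ 0)
  (¬a → b): 0 ≤ 0, so result = 1
  ((¬a → b) → b): 1 > 0, so result = 0
  (((¬a → b) → b) → a): 0 ≤ 0.5, so result = 1
  ((((¬a → b) → b) → a) → a): 1 > 0.5, so result = 0.5
Checking all 9 assignments confirms none give a value below 0.50.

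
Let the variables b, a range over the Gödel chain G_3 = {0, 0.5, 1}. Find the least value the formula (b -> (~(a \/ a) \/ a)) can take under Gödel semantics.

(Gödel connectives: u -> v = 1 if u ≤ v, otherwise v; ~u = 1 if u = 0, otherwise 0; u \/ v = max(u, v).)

The minimum is attained at b = 1, a = 0.5:
  (a \/ a) = max(0.5, 0.5) = 0.5
  ~(a \/ a): Gödel ¬ of 0.5 = 0 (operand ≠ 0)
  (~(a \/ a) \/ a) = max(0, 0.5) = 0.5
  (b -> (~(a \/ a) \/ a)): 1 > 0.5, so result = 0.5
Checking all 9 assignments confirms none give a value below 0.50.

0.50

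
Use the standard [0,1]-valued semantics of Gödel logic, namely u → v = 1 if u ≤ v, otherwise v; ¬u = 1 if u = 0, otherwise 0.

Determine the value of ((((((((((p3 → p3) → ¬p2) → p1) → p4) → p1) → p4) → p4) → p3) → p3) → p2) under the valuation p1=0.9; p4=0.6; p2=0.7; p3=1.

0.70

(p3 → p3): 1 ≤ 1, so result = 1
¬p2: Gödel ¬ of 0.7 = 0 (operand ≠ 0)
((p3 → p3) → ¬p2): 1 > 0, so result = 0
(((p3 → p3) → ¬p2) → p1): 0 ≤ 0.9, so result = 1
((((p3 → p3) → ¬p2) → p1) → p4): 1 > 0.6, so result = 0.6
(((((p3 → p3) → ¬p2) → p1) → p4) → p1): 0.6 ≤ 0.9, so result = 1
((((((p3 → p3) → ¬p2) → p1) → p4) → p1) → p4): 1 > 0.6, so result = 0.6
(((((((p3 → p3) → ¬p2) → p1) → p4) → p1) → p4) → p4): 0.6 ≤ 0.6, so result = 1
((((((((p3 → p3) → ¬p2) → p1) → p4) → p1) → p4) → p4) → p3): 1 ≤ 1, so result = 1
(((((((((p3 → p3) → ¬p2) → p1) → p4) → p1) → p4) → p4) → p3) → p3): 1 ≤ 1, so result = 1
((((((((((p3 → p3) → ¬p2) → p1) → p4) → p1) → p4) → p4) → p3) → p3) → p2): 1 > 0.7, so result = 0.7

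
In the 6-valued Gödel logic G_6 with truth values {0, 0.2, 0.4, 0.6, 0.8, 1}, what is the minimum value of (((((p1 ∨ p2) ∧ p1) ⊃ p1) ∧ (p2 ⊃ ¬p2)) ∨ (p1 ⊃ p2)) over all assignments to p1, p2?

The minimum is attained at p1 = 0.4, p2 = 0.2:
  (p1 ∨ p2) = max(0.4, 0.2) = 0.4
  ((p1 ∨ p2) ∧ p1) = min(0.4, 0.4) = 0.4
  (((p1 ∨ p2) ∧ p1) ⊃ p1): 0.4 ≤ 0.4, so result = 1
  ¬p2: Gödel ¬ of 0.2 = 0 (operand ≠ 0)
  (p2 ⊃ ¬p2): 0.2 > 0, so result = 0
  ((((p1 ∨ p2) ∧ p1) ⊃ p1) ∧ (p2 ⊃ ¬p2)) = min(1, 0) = 0
  (p1 ⊃ p2): 0.4 > 0.2, so result = 0.2
  (((((p1 ∨ p2) ∧ p1) ⊃ p1) ∧ (p2 ⊃ ¬p2)) ∨ (p1 ⊃ p2)) = max(0, 0.2) = 0.2
Checking all 36 assignments confirms none give a value below 0.20.

0.20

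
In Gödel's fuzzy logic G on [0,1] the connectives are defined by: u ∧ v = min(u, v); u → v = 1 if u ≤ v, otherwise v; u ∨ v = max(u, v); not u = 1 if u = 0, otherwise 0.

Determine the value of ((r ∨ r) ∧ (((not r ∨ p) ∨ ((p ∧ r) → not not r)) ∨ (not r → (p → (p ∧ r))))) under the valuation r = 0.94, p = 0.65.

(r ∨ r) = max(0.94, 0.94) = 0.94
not r: Gödel ¬ of 0.94 = 0 (operand ≠ 0)
(not r ∨ p) = max(0, 0.65) = 0.65
(p ∧ r) = min(0.65, 0.94) = 0.65
not r: Gödel ¬ of 0.94 = 0 (operand ≠ 0)
not not r: Gödel ¬ of 0 = 1 (operand is 0)
((p ∧ r) → not not r): 0.65 ≤ 1, so result = 1
((not r ∨ p) ∨ ((p ∧ r) → not not r)) = max(0.65, 1) = 1
not r: Gödel ¬ of 0.94 = 0 (operand ≠ 0)
(p ∧ r) = min(0.65, 0.94) = 0.65
(p → (p ∧ r)): 0.65 ≤ 0.65, so result = 1
(not r → (p → (p ∧ r))): 0 ≤ 1, so result = 1
(((not r ∨ p) ∨ ((p ∧ r) → not not r)) ∨ (not r → (p → (p ∧ r)))) = max(1, 1) = 1
((r ∨ r) ∧ (((not r ∨ p) ∨ ((p ∧ r) → not not r)) ∨ (not r → (p → (p ∧ r))))) = min(0.94, 1) = 0.94

0.94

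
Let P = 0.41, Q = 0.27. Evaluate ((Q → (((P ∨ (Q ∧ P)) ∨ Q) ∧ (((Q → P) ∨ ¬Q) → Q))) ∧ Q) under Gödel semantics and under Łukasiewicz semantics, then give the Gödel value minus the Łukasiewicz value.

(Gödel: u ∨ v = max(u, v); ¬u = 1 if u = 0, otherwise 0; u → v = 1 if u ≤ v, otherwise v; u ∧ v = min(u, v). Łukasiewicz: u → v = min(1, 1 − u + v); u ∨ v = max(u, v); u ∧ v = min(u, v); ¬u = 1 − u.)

Gödel evaluation:
  (Q ∧ P) = min(0.27, 0.41) = 0.27
  (P ∨ (Q ∧ P)) = max(0.41, 0.27) = 0.41
  ((P ∨ (Q ∧ P)) ∨ Q) = max(0.41, 0.27) = 0.41
  (Q → P): 0.27 ≤ 0.41, so result = 1
  ¬Q: Gödel ¬ of 0.27 = 0 (operand ≠ 0)
  ((Q → P) ∨ ¬Q) = max(1, 0) = 1
  (((Q → P) ∨ ¬Q) → Q): 1 > 0.27, so result = 0.27
  (((P ∨ (Q ∧ P)) ∨ Q) ∧ (((Q → P) ∨ ¬Q) → Q)) = min(0.41, 0.27) = 0.27
  (Q → (((P ∨ (Q ∧ P)) ∨ Q) ∧ (((Q → P) ∨ ¬Q) → Q))): 0.27 ≤ 0.27, so result = 1
  ((Q → (((P ∨ (Q ∧ P)) ∨ Q) ∧ (((Q → P) ∨ ¬Q) → Q))) ∧ Q) = min(1, 0.27) = 0.27
  Gödel value = 0.27
Łukasiewicz evaluation:
  (Q ∧ P) = min(0.27, 0.41) = 0.27
  (P ∨ (Q ∧ P)) = max(0.41, 0.27) = 0.41
  ((P ∨ (Q ∧ P)) ∨ Q) = max(0.41, 0.27) = 0.41
  (Q → P): min(1, 1 − 0.27 + 0.41) = 1
  ¬Q: Łukasiewicz ¬ gives 1 − 0.27 = 0.73
  ((Q → P) ∨ ¬Q) = max(1, 0.73) = 1
  (((Q → P) ∨ ¬Q) → Q): min(1, 1 − 1 + 0.27) = 0.27
  (((P ∨ (Q ∧ P)) ∨ Q) ∧ (((Q → P) ∨ ¬Q) → Q)) = min(0.41, 0.27) = 0.27
  (Q → (((P ∨ (Q ∧ P)) ∨ Q) ∧ (((Q → P) ∨ ¬Q) → Q))): min(1, 1 − 0.27 + 0.27) = 1
  ((Q → (((P ∨ (Q ∧ P)) ∨ Q) ∧ (((Q → P) ∨ ¬Q) → Q))) ∧ Q) = min(1, 0.27) = 0.27
  Łukasiewicz value = 0.27
Difference: 0.27 − 0.27 = 0.00

0.00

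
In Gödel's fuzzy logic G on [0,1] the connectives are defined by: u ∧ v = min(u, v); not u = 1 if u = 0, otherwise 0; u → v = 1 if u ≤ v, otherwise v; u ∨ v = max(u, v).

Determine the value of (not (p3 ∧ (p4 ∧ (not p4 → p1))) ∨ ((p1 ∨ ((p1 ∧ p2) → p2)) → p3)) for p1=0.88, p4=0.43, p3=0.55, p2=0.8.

not p4: Gödel ¬ of 0.43 = 0 (operand ≠ 0)
(not p4 → p1): 0 ≤ 0.88, so result = 1
(p4 ∧ (not p4 → p1)) = min(0.43, 1) = 0.43
(p3 ∧ (p4 ∧ (not p4 → p1))) = min(0.55, 0.43) = 0.43
not (p3 ∧ (p4 ∧ (not p4 → p1))): Gödel ¬ of 0.43 = 0 (operand ≠ 0)
(p1 ∧ p2) = min(0.88, 0.8) = 0.8
((p1 ∧ p2) → p2): 0.8 ≤ 0.8, so result = 1
(p1 ∨ ((p1 ∧ p2) → p2)) = max(0.88, 1) = 1
((p1 ∨ ((p1 ∧ p2) → p2)) → p3): 1 > 0.55, so result = 0.55
(not (p3 ∧ (p4 ∧ (not p4 → p1))) ∨ ((p1 ∨ ((p1 ∧ p2) → p2)) → p3)) = max(0, 0.55) = 0.55

0.55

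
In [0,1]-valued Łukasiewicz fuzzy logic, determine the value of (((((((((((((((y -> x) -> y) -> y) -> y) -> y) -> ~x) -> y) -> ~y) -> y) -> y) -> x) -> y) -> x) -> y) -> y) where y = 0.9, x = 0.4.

(y -> x): min(1, 1 − 0.9 + 0.4) = 0.5
((y -> x) -> y): min(1, 1 − 0.5 + 0.9) = 1
(((y -> x) -> y) -> y): min(1, 1 − 1 + 0.9) = 0.9
((((y -> x) -> y) -> y) -> y): min(1, 1 − 0.9 + 0.9) = 1
(((((y -> x) -> y) -> y) -> y) -> y): min(1, 1 − 1 + 0.9) = 0.9
~x: Łukasiewicz ¬ gives 1 − 0.4 = 0.6
((((((y -> x) -> y) -> y) -> y) -> y) -> ~x): min(1, 1 − 0.9 + 0.6) = 0.7
(((((((y -> x) -> y) -> y) -> y) -> y) -> ~x) -> y): min(1, 1 − 0.7 + 0.9) = 1
~y: Łukasiewicz ¬ gives 1 − 0.9 = 0.1
((((((((y -> x) -> y) -> y) -> y) -> y) -> ~x) -> y) -> ~y): min(1, 1 − 1 + 0.1) = 0.1
(((((((((y -> x) -> y) -> y) -> y) -> y) -> ~x) -> y) -> ~y) -> y): min(1, 1 − 0.1 + 0.9) = 1
((((((((((y -> x) -> y) -> y) -> y) -> y) -> ~x) -> y) -> ~y) -> y) -> y): min(1, 1 − 1 + 0.9) = 0.9
(((((((((((y -> x) -> y) -> y) -> y) -> y) -> ~x) -> y) -> ~y) -> y) -> y) -> x): min(1, 1 − 0.9 + 0.4) = 0.5
((((((((((((y -> x) -> y) -> y) -> y) -> y) -> ~x) -> y) -> ~y) -> y) -> y) -> x) -> y): min(1, 1 − 0.5 + 0.9) = 1
(((((((((((((y -> x) -> y) -> y) -> y) -> y) -> ~x) -> y) -> ~y) -> y) -> y) -> x) -> y) -> x): min(1, 1 − 1 + 0.4) = 0.4
((((((((((((((y -> x) -> y) -> y) -> y) -> y) -> ~x) -> y) -> ~y) -> y) -> y) -> x) -> y) -> x) -> y): min(1, 1 − 0.4 + 0.9) = 1
(((((((((((((((y -> x) -> y) -> y) -> y) -> y) -> ~x) -> y) -> ~y) -> y) -> y) -> x) -> y) -> x) -> y) -> y): min(1, 1 − 1 + 0.9) = 0.9

0.90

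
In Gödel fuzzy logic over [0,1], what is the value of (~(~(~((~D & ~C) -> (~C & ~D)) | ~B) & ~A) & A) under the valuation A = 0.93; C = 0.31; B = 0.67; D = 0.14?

0.93

~D: Gödel ¬ of 0.14 = 0 (operand ≠ 0)
~C: Gödel ¬ of 0.31 = 0 (operand ≠ 0)
(~D & ~C) = min(0, 0) = 0
~C: Gödel ¬ of 0.31 = 0 (operand ≠ 0)
~D: Gödel ¬ of 0.14 = 0 (operand ≠ 0)
(~C & ~D) = min(0, 0) = 0
((~D & ~C) -> (~C & ~D)): 0 ≤ 0, so result = 1
~((~D & ~C) -> (~C & ~D)): Gödel ¬ of 1 = 0 (operand ≠ 0)
~B: Gödel ¬ of 0.67 = 0 (operand ≠ 0)
(~((~D & ~C) -> (~C & ~D)) | ~B) = max(0, 0) = 0
~(~((~D & ~C) -> (~C & ~D)) | ~B): Gödel ¬ of 0 = 1 (operand is 0)
~A: Gödel ¬ of 0.93 = 0 (operand ≠ 0)
(~(~((~D & ~C) -> (~C & ~D)) | ~B) & ~A) = min(1, 0) = 0
~(~(~((~D & ~C) -> (~C & ~D)) | ~B) & ~A): Gödel ¬ of 0 = 1 (operand is 0)
(~(~(~((~D & ~C) -> (~C & ~D)) | ~B) & ~A) & A) = min(1, 0.93) = 0.93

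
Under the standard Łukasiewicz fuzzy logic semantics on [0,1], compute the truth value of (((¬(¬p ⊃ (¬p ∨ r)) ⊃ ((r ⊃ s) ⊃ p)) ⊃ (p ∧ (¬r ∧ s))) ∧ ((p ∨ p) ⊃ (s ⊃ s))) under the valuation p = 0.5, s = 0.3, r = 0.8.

0.20

¬p: Łukasiewicz ¬ gives 1 − 0.5 = 0.5
¬p: Łukasiewicz ¬ gives 1 − 0.5 = 0.5
(¬p ∨ r) = max(0.5, 0.8) = 0.8
(¬p ⊃ (¬p ∨ r)): min(1, 1 − 0.5 + 0.8) = 1
¬(¬p ⊃ (¬p ∨ r)): Łukasiewicz ¬ gives 1 − 1 = 0
(r ⊃ s): min(1, 1 − 0.8 + 0.3) = 0.5
((r ⊃ s) ⊃ p): min(1, 1 − 0.5 + 0.5) = 1
(¬(¬p ⊃ (¬p ∨ r)) ⊃ ((r ⊃ s) ⊃ p)): min(1, 1 − 0 + 1) = 1
¬r: Łukasiewicz ¬ gives 1 − 0.8 = 0.2
(¬r ∧ s) = min(0.2, 0.3) = 0.2
(p ∧ (¬r ∧ s)) = min(0.5, 0.2) = 0.2
((¬(¬p ⊃ (¬p ∨ r)) ⊃ ((r ⊃ s) ⊃ p)) ⊃ (p ∧ (¬r ∧ s))): min(1, 1 − 1 + 0.2) = 0.2
(p ∨ p) = max(0.5, 0.5) = 0.5
(s ⊃ s): min(1, 1 − 0.3 + 0.3) = 1
((p ∨ p) ⊃ (s ⊃ s)): min(1, 1 − 0.5 + 1) = 1
(((¬(¬p ⊃ (¬p ∨ r)) ⊃ ((r ⊃ s) ⊃ p)) ⊃ (p ∧ (¬r ∧ s))) ∧ ((p ∨ p) ⊃ (s ⊃ s))) = min(0.2, 1) = 0.2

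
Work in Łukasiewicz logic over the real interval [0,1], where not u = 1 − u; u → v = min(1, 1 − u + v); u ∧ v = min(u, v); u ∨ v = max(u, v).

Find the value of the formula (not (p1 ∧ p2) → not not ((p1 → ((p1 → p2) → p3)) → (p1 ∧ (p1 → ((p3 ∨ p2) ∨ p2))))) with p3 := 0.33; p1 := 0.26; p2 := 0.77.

(p1 ∧ p2) = min(0.26, 0.77) = 0.26
not (p1 ∧ p2): Łukasiewicz ¬ gives 1 − 0.26 = 0.74
(p1 → p2): min(1, 1 − 0.26 + 0.77) = 1
((p1 → p2) → p3): min(1, 1 − 1 + 0.33) = 0.33
(p1 → ((p1 → p2) → p3)): min(1, 1 − 0.26 + 0.33) = 1
(p3 ∨ p2) = max(0.33, 0.77) = 0.77
((p3 ∨ p2) ∨ p2) = max(0.77, 0.77) = 0.77
(p1 → ((p3 ∨ p2) ∨ p2)): min(1, 1 − 0.26 + 0.77) = 1
(p1 ∧ (p1 → ((p3 ∨ p2) ∨ p2))) = min(0.26, 1) = 0.26
((p1 → ((p1 → p2) → p3)) → (p1 ∧ (p1 → ((p3 ∨ p2) ∨ p2)))): min(1, 1 − 1 + 0.26) = 0.26
not ((p1 → ((p1 → p2) → p3)) → (p1 ∧ (p1 → ((p3 ∨ p2) ∨ p2)))): Łukasiewicz ¬ gives 1 − 0.26 = 0.74
not not ((p1 → ((p1 → p2) → p3)) → (p1 ∧ (p1 → ((p3 ∨ p2) ∨ p2)))): Łukasiewicz ¬ gives 1 − 0.74 = 0.26
(not (p1 ∧ p2) → not not ((p1 → ((p1 → p2) → p3)) → (p1 ∧ (p1 → ((p3 ∨ p2) ∨ p2))))): min(1, 1 − 0.74 + 0.26) = 0.52

0.52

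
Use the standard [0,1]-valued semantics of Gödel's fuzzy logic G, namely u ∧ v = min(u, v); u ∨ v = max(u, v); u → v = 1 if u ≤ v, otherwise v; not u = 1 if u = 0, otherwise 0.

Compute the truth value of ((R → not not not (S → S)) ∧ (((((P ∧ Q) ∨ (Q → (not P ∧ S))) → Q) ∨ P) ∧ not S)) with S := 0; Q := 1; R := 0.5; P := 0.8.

(S → S): 0 ≤ 0, so result = 1
not (S → S): Gödel ¬ of 1 = 0 (operand ≠ 0)
not not (S → S): Gödel ¬ of 0 = 1 (operand is 0)
not not not (S → S): Gödel ¬ of 1 = 0 (operand ≠ 0)
(R → not not not (S → S)): 0.5 > 0, so result = 0
(P ∧ Q) = min(0.8, 1) = 0.8
not P: Gödel ¬ of 0.8 = 0 (operand ≠ 0)
(not P ∧ S) = min(0, 0) = 0
(Q → (not P ∧ S)): 1 > 0, so result = 0
((P ∧ Q) ∨ (Q → (not P ∧ S))) = max(0.8, 0) = 0.8
(((P ∧ Q) ∨ (Q → (not P ∧ S))) → Q): 0.8 ≤ 1, so result = 1
((((P ∧ Q) ∨ (Q → (not P ∧ S))) → Q) ∨ P) = max(1, 0.8) = 1
not S: Gödel ¬ of 0 = 1 (operand is 0)
(((((P ∧ Q) ∨ (Q → (not P ∧ S))) → Q) ∨ P) ∧ not S) = min(1, 1) = 1
((R → not not not (S → S)) ∧ (((((P ∧ Q) ∨ (Q → (not P ∧ S))) → Q) ∨ P) ∧ not S)) = min(0, 1) = 0

0.00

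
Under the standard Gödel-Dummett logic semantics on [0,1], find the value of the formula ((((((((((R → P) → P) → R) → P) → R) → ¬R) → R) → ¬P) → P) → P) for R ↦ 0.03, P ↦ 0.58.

0.58

(R → P): 0.03 ≤ 0.58, so result = 1
((R → P) → P): 1 > 0.58, so result = 0.58
(((R → P) → P) → R): 0.58 > 0.03, so result = 0.03
((((R → P) → P) → R) → P): 0.03 ≤ 0.58, so result = 1
(((((R → P) → P) → R) → P) → R): 1 > 0.03, so result = 0.03
¬R: Gödel ¬ of 0.03 = 0 (operand ≠ 0)
((((((R → P) → P) → R) → P) → R) → ¬R): 0.03 > 0, so result = 0
(((((((R → P) → P) → R) → P) → R) → ¬R) → R): 0 ≤ 0.03, so result = 1
¬P: Gödel ¬ of 0.58 = 0 (operand ≠ 0)
((((((((R → P) → P) → R) → P) → R) → ¬R) → R) → ¬P): 1 > 0, so result = 0
(((((((((R → P) → P) → R) → P) → R) → ¬R) → R) → ¬P) → P): 0 ≤ 0.58, so result = 1
((((((((((R → P) → P) → R) → P) → R) → ¬R) → R) → ¬P) → P) → P): 1 > 0.58, so result = 0.58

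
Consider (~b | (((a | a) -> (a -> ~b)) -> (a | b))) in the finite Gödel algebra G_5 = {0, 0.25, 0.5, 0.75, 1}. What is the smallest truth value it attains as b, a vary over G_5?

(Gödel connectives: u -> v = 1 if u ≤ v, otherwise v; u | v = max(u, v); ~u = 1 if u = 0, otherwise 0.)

The minimum is attained at b = 0.25, a = 0:
  ~b: Gödel ¬ of 0.25 = 0 (operand ≠ 0)
  (a | a) = max(0, 0) = 0
  ~b: Gödel ¬ of 0.25 = 0 (operand ≠ 0)
  (a -> ~b): 0 ≤ 0, so result = 1
  ((a | a) -> (a -> ~b)): 0 ≤ 1, so result = 1
  (a | b) = max(0, 0.25) = 0.25
  (((a | a) -> (a -> ~b)) -> (a | b)): 1 > 0.25, so result = 0.25
  (~b | (((a | a) -> (a -> ~b)) -> (a | b))) = max(0, 0.25) = 0.25
Checking all 25 assignments confirms none give a value below 0.25.

0.25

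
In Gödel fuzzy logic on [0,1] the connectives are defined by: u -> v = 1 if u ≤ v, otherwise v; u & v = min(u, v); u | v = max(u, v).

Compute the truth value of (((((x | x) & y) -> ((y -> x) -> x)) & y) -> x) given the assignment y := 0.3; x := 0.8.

(x | x) = max(0.8, 0.8) = 0.8
((x | x) & y) = min(0.8, 0.3) = 0.3
(y -> x): 0.3 ≤ 0.8, so result = 1
((y -> x) -> x): 1 > 0.8, so result = 0.8
(((x | x) & y) -> ((y -> x) -> x)): 0.3 ≤ 0.8, so result = 1
((((x | x) & y) -> ((y -> x) -> x)) & y) = min(1, 0.3) = 0.3
(((((x | x) & y) -> ((y -> x) -> x)) & y) -> x): 0.3 ≤ 0.8, so result = 1

1.00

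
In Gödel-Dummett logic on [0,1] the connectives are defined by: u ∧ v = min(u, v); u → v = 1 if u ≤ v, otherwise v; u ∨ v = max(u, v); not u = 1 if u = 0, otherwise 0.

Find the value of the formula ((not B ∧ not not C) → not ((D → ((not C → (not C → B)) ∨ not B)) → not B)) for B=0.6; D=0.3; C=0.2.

not B: Gödel ¬ of 0.6 = 0 (operand ≠ 0)
not C: Gödel ¬ of 0.2 = 0 (operand ≠ 0)
not not C: Gödel ¬ of 0 = 1 (operand is 0)
(not B ∧ not not C) = min(0, 1) = 0
not C: Gödel ¬ of 0.2 = 0 (operand ≠ 0)
not C: Gödel ¬ of 0.2 = 0 (operand ≠ 0)
(not C → B): 0 ≤ 0.6, so result = 1
(not C → (not C → B)): 0 ≤ 1, so result = 1
not B: Gödel ¬ of 0.6 = 0 (operand ≠ 0)
((not C → (not C → B)) ∨ not B) = max(1, 0) = 1
(D → ((not C → (not C → B)) ∨ not B)): 0.3 ≤ 1, so result = 1
not B: Gödel ¬ of 0.6 = 0 (operand ≠ 0)
((D → ((not C → (not C → B)) ∨ not B)) → not B): 1 > 0, so result = 0
not ((D → ((not C → (not C → B)) ∨ not B)) → not B): Gödel ¬ of 0 = 1 (operand is 0)
((not B ∧ not not C) → not ((D → ((not C → (not C → B)) ∨ not B)) → not B)): 0 ≤ 1, so result = 1

1.00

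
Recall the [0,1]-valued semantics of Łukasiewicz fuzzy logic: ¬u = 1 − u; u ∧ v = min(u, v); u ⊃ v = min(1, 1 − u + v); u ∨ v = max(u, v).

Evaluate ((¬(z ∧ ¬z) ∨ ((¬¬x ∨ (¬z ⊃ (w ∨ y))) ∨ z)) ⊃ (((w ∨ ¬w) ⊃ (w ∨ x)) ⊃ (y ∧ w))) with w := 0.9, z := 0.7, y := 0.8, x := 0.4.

¬z: Łukasiewicz ¬ gives 1 − 0.7 = 0.3
(z ∧ ¬z) = min(0.7, 0.3) = 0.3
¬(z ∧ ¬z): Łukasiewicz ¬ gives 1 − 0.3 = 0.7
¬x: Łukasiewicz ¬ gives 1 − 0.4 = 0.6
¬¬x: Łukasiewicz ¬ gives 1 − 0.6 = 0.4
¬z: Łukasiewicz ¬ gives 1 − 0.7 = 0.3
(w ∨ y) = max(0.9, 0.8) = 0.9
(¬z ⊃ (w ∨ y)): min(1, 1 − 0.3 + 0.9) = 1
(¬¬x ∨ (¬z ⊃ (w ∨ y))) = max(0.4, 1) = 1
((¬¬x ∨ (¬z ⊃ (w ∨ y))) ∨ z) = max(1, 0.7) = 1
(¬(z ∧ ¬z) ∨ ((¬¬x ∨ (¬z ⊃ (w ∨ y))) ∨ z)) = max(0.7, 1) = 1
¬w: Łukasiewicz ¬ gives 1 − 0.9 = 0.1
(w ∨ ¬w) = max(0.9, 0.1) = 0.9
(w ∨ x) = max(0.9, 0.4) = 0.9
((w ∨ ¬w) ⊃ (w ∨ x)): min(1, 1 − 0.9 + 0.9) = 1
(y ∧ w) = min(0.8, 0.9) = 0.8
(((w ∨ ¬w) ⊃ (w ∨ x)) ⊃ (y ∧ w)): min(1, 1 − 1 + 0.8) = 0.8
((¬(z ∧ ¬z) ∨ ((¬¬x ∨ (¬z ⊃ (w ∨ y))) ∨ z)) ⊃ (((w ∨ ¬w) ⊃ (w ∨ x)) ⊃ (y ∧ w))): min(1, 1 − 1 + 0.8) = 0.8

0.80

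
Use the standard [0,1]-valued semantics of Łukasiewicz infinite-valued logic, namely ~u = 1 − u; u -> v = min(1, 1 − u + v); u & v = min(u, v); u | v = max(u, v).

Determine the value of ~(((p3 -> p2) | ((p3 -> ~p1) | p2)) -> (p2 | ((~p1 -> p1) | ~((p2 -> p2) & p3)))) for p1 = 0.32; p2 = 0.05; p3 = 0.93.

(p3 -> p2): min(1, 1 − 0.93 + 0.05) = 0.12
~p1: Łukasiewicz ¬ gives 1 − 0.32 = 0.68
(p3 -> ~p1): min(1, 1 − 0.93 + 0.68) = 0.75
((p3 -> ~p1) | p2) = max(0.75, 0.05) = 0.75
((p3 -> p2) | ((p3 -> ~p1) | p2)) = max(0.12, 0.75) = 0.75
~p1: Łukasiewicz ¬ gives 1 − 0.32 = 0.68
(~p1 -> p1): min(1, 1 − 0.68 + 0.32) = 0.64
(p2 -> p2): min(1, 1 − 0.05 + 0.05) = 1
((p2 -> p2) & p3) = min(1, 0.93) = 0.93
~((p2 -> p2) & p3): Łukasiewicz ¬ gives 1 − 0.93 = 0.07
((~p1 -> p1) | ~((p2 -> p2) & p3)) = max(0.64, 0.07) = 0.64
(p2 | ((~p1 -> p1) | ~((p2 -> p2) & p3))) = max(0.05, 0.64) = 0.64
(((p3 -> p2) | ((p3 -> ~p1) | p2)) -> (p2 | ((~p1 -> p1) | ~((p2 -> p2) & p3)))): min(1, 1 − 0.75 + 0.64) = 0.89
~(((p3 -> p2) | ((p3 -> ~p1) | p2)) -> (p2 | ((~p1 -> p1) | ~((p2 -> p2) & p3)))): Łukasiewicz ¬ gives 1 − 0.89 = 0.11

0.11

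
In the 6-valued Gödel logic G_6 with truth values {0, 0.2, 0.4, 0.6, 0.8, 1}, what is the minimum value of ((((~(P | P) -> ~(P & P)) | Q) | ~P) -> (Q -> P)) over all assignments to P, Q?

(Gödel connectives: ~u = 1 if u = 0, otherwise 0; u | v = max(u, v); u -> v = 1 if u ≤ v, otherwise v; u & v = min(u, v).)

The minimum is attained at P = 0, Q = 0.2:
  (P | P) = max(0, 0) = 0
  ~(P | P): Gödel ¬ of 0 = 1 (operand is 0)
  (P & P) = min(0, 0) = 0
  ~(P & P): Gödel ¬ of 0 = 1 (operand is 0)
  (~(P | P) -> ~(P & P)): 1 ≤ 1, so result = 1
  ((~(P | P) -> ~(P & P)) | Q) = max(1, 0.2) = 1
  ~P: Gödel ¬ of 0 = 1 (operand is 0)
  (((~(P | P) -> ~(P & P)) | Q) | ~P) = max(1, 1) = 1
  (Q -> P): 0.2 > 0, so result = 0
  ((((~(P | P) -> ~(P & P)) | Q) | ~P) -> (Q -> P)): 1 > 0, so result = 0
Checking all 36 assignments confirms none give a value below 0.00.

0.00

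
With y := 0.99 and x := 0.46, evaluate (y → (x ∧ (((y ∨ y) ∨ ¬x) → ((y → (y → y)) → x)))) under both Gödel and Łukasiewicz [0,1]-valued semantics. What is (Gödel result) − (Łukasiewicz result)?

-0.01

Gödel evaluation:
  (y ∨ y) = max(0.99, 0.99) = 0.99
  ¬x: Gödel ¬ of 0.46 = 0 (operand ≠ 0)
  ((y ∨ y) ∨ ¬x) = max(0.99, 0) = 0.99
  (y → y): 0.99 ≤ 0.99, so result = 1
  (y → (y → y)): 0.99 ≤ 1, so result = 1
  ((y → (y → y)) → x): 1 > 0.46, so result = 0.46
  (((y ∨ y) ∨ ¬x) → ((y → (y → y)) → x)): 0.99 > 0.46, so result = 0.46
  (x ∧ (((y ∨ y) ∨ ¬x) → ((y → (y → y)) → x))) = min(0.46, 0.46) = 0.46
  (y → (x ∧ (((y ∨ y) ∨ ¬x) → ((y → (y → y)) → x)))): 0.99 > 0.46, so result = 0.46
  Gödel value = 0.46
Łukasiewicz evaluation:
  (y ∨ y) = max(0.99, 0.99) = 0.99
  ¬x: Łukasiewicz ¬ gives 1 − 0.46 = 0.54
  ((y ∨ y) ∨ ¬x) = max(0.99, 0.54) = 0.99
  (y → y): min(1, 1 − 0.99 + 0.99) = 1
  (y → (y → y)): min(1, 1 − 0.99 + 1) = 1
  ((y → (y → y)) → x): min(1, 1 − 1 + 0.46) = 0.46
  (((y ∨ y) ∨ ¬x) → ((y → (y → y)) → x)): min(1, 1 − 0.99 + 0.46) = 0.47
  (x ∧ (((y ∨ y) ∨ ¬x) → ((y → (y → y)) → x))) = min(0.46, 0.47) = 0.46
  (y → (x ∧ (((y ∨ y) ∨ ¬x) → ((y → (y → y)) → x)))): min(1, 1 − 0.99 + 0.46) = 0.47
  Łukasiewicz value = 0.47
Difference: 0.46 − 0.47 = -0.01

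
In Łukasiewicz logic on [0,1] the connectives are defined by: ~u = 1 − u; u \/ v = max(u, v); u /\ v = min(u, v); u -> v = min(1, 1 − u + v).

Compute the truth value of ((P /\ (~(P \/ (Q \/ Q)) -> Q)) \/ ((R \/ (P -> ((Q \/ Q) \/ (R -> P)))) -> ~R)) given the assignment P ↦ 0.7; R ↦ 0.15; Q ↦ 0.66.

(Q \/ Q) = max(0.66, 0.66) = 0.66
(P \/ (Q \/ Q)) = max(0.7, 0.66) = 0.7
~(P \/ (Q \/ Q)): Łukasiewicz ¬ gives 1 − 0.7 = 0.3
(~(P \/ (Q \/ Q)) -> Q): min(1, 1 − 0.3 + 0.66) = 1
(P /\ (~(P \/ (Q \/ Q)) -> Q)) = min(0.7, 1) = 0.7
(Q \/ Q) = max(0.66, 0.66) = 0.66
(R -> P): min(1, 1 − 0.15 + 0.7) = 1
((Q \/ Q) \/ (R -> P)) = max(0.66, 1) = 1
(P -> ((Q \/ Q) \/ (R -> P))): min(1, 1 − 0.7 + 1) = 1
(R \/ (P -> ((Q \/ Q) \/ (R -> P)))) = max(0.15, 1) = 1
~R: Łukasiewicz ¬ gives 1 − 0.15 = 0.85
((R \/ (P -> ((Q \/ Q) \/ (R -> P)))) -> ~R): min(1, 1 − 1 + 0.85) = 0.85
((P /\ (~(P \/ (Q \/ Q)) -> Q)) \/ ((R \/ (P -> ((Q \/ Q) \/ (R -> P)))) -> ~R)) = max(0.7, 0.85) = 0.85

0.85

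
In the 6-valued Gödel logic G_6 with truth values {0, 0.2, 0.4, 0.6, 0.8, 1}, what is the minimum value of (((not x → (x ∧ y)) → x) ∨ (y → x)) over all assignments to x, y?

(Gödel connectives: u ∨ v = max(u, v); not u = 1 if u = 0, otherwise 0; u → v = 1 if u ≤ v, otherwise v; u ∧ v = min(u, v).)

0.20

The minimum is attained at x = 0.2, y = 0.4:
  not x: Gödel ¬ of 0.2 = 0 (operand ≠ 0)
  (x ∧ y) = min(0.2, 0.4) = 0.2
  (not x → (x ∧ y)): 0 ≤ 0.2, so result = 1
  ((not x → (x ∧ y)) → x): 1 > 0.2, so result = 0.2
  (y → x): 0.4 > 0.2, so result = 0.2
  (((not x → (x ∧ y)) → x) ∨ (y → x)) = max(0.2, 0.2) = 0.2
Checking all 36 assignments confirms none give a value below 0.20.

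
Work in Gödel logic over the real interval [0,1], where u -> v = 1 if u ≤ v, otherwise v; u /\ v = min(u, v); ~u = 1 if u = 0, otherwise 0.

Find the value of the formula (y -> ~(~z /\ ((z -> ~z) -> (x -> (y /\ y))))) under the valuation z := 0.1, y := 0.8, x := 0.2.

~z: Gödel ¬ of 0.1 = 0 (operand ≠ 0)
~z: Gödel ¬ of 0.1 = 0 (operand ≠ 0)
(z -> ~z): 0.1 > 0, so result = 0
(y /\ y) = min(0.8, 0.8) = 0.8
(x -> (y /\ y)): 0.2 ≤ 0.8, so result = 1
((z -> ~z) -> (x -> (y /\ y))): 0 ≤ 1, so result = 1
(~z /\ ((z -> ~z) -> (x -> (y /\ y)))) = min(0, 1) = 0
~(~z /\ ((z -> ~z) -> (x -> (y /\ y)))): Gödel ¬ of 0 = 1 (operand is 0)
(y -> ~(~z /\ ((z -> ~z) -> (x -> (y /\ y))))): 0.8 ≤ 1, so result = 1

1.00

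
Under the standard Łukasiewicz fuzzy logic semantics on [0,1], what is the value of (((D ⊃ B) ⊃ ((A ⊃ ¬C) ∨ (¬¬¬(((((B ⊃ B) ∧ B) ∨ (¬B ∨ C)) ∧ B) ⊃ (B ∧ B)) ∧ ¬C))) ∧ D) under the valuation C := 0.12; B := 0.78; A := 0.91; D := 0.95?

(D ⊃ B): min(1, 1 − 0.95 + 0.78) = 0.83
¬C: Łukasiewicz ¬ gives 1 − 0.12 = 0.88
(A ⊃ ¬C): min(1, 1 − 0.91 + 0.88) = 0.97
(B ⊃ B): min(1, 1 − 0.78 + 0.78) = 1
((B ⊃ B) ∧ B) = min(1, 0.78) = 0.78
¬B: Łukasiewicz ¬ gives 1 − 0.78 = 0.22
(¬B ∨ C) = max(0.22, 0.12) = 0.22
(((B ⊃ B) ∧ B) ∨ (¬B ∨ C)) = max(0.78, 0.22) = 0.78
((((B ⊃ B) ∧ B) ∨ (¬B ∨ C)) ∧ B) = min(0.78, 0.78) = 0.78
(B ∧ B) = min(0.78, 0.78) = 0.78
(((((B ⊃ B) ∧ B) ∨ (¬B ∨ C)) ∧ B) ⊃ (B ∧ B)): min(1, 1 − 0.78 + 0.78) = 1
¬(((((B ⊃ B) ∧ B) ∨ (¬B ∨ C)) ∧ B) ⊃ (B ∧ B)): Łukasiewicz ¬ gives 1 − 1 = 0
¬¬(((((B ⊃ B) ∧ B) ∨ (¬B ∨ C)) ∧ B) ⊃ (B ∧ B)): Łukasiewicz ¬ gives 1 − 0 = 1
¬¬¬(((((B ⊃ B) ∧ B) ∨ (¬B ∨ C)) ∧ B) ⊃ (B ∧ B)): Łukasiewicz ¬ gives 1 − 1 = 0
¬C: Łukasiewicz ¬ gives 1 − 0.12 = 0.88
(¬¬¬(((((B ⊃ B) ∧ B) ∨ (¬B ∨ C)) ∧ B) ⊃ (B ∧ B)) ∧ ¬C) = min(0, 0.88) = 0
((A ⊃ ¬C) ∨ (¬¬¬(((((B ⊃ B) ∧ B) ∨ (¬B ∨ C)) ∧ B) ⊃ (B ∧ B)) ∧ ¬C)) = max(0.97, 0) = 0.97
((D ⊃ B) ⊃ ((A ⊃ ¬C) ∨ (¬¬¬(((((B ⊃ B) ∧ B) ∨ (¬B ∨ C)) ∧ B) ⊃ (B ∧ B)) ∧ ¬C))): min(1, 1 − 0.83 + 0.97) = 1
(((D ⊃ B) ⊃ ((A ⊃ ¬C) ∨ (¬¬¬(((((B ⊃ B) ∧ B) ∨ (¬B ∨ C)) ∧ B) ⊃ (B ∧ B)) ∧ ¬C))) ∧ D) = min(1, 0.95) = 0.95

0.95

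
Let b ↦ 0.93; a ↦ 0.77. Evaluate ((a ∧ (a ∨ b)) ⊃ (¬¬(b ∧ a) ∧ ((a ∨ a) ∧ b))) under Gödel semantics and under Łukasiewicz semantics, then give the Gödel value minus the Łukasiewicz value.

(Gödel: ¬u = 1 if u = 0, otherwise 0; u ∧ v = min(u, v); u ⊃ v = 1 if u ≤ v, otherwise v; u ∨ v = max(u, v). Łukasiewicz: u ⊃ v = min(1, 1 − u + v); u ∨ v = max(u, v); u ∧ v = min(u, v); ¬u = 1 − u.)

Gödel evaluation:
  (a ∨ b) = max(0.77, 0.93) = 0.93
  (a ∧ (a ∨ b)) = min(0.77, 0.93) = 0.77
  (b ∧ a) = min(0.93, 0.77) = 0.77
  ¬(b ∧ a): Gödel ¬ of 0.77 = 0 (operand ≠ 0)
  ¬¬(b ∧ a): Gödel ¬ of 0 = 1 (operand is 0)
  (a ∨ a) = max(0.77, 0.77) = 0.77
  ((a ∨ a) ∧ b) = min(0.77, 0.93) = 0.77
  (¬¬(b ∧ a) ∧ ((a ∨ a) ∧ b)) = min(1, 0.77) = 0.77
  ((a ∧ (a ∨ b)) ⊃ (¬¬(b ∧ a) ∧ ((a ∨ a) ∧ b))): 0.77 ≤ 0.77, so result = 1
  Gödel value = 1
Łukasiewicz evaluation:
  (a ∨ b) = max(0.77, 0.93) = 0.93
  (a ∧ (a ∨ b)) = min(0.77, 0.93) = 0.77
  (b ∧ a) = min(0.93, 0.77) = 0.77
  ¬(b ∧ a): Łukasiewicz ¬ gives 1 − 0.77 = 0.23
  ¬¬(b ∧ a): Łukasiewicz ¬ gives 1 − 0.23 = 0.77
  (a ∨ a) = max(0.77, 0.77) = 0.77
  ((a ∨ a) ∧ b) = min(0.77, 0.93) = 0.77
  (¬¬(b ∧ a) ∧ ((a ∨ a) ∧ b)) = min(0.77, 0.77) = 0.77
  ((a ∧ (a ∨ b)) ⊃ (¬¬(b ∧ a) ∧ ((a ∨ a) ∧ b))): min(1, 1 − 0.77 + 0.77) = 1
  Łukasiewicz value = 1
Difference: 1 − 1 = 0.00

0.00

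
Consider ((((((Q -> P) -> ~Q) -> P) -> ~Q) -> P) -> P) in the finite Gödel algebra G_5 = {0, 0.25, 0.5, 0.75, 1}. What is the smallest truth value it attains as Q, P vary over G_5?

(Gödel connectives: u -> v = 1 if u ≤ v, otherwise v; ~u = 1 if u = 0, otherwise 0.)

The minimum is attained at Q = 0.25, P = 0.25:
  (Q -> P): 0.25 ≤ 0.25, so result = 1
  ~Q: Gödel ¬ of 0.25 = 0 (operand ≠ 0)
  ((Q -> P) -> ~Q): 1 > 0, so result = 0
  (((Q -> P) -> ~Q) -> P): 0 ≤ 0.25, so result = 1
  ~Q: Gödel ¬ of 0.25 = 0 (operand ≠ 0)
  ((((Q -> P) -> ~Q) -> P) -> ~Q): 1 > 0, so result = 0
  (((((Q -> P) -> ~Q) -> P) -> ~Q) -> P): 0 ≤ 0.25, so result = 1
  ((((((Q -> P) -> ~Q) -> P) -> ~Q) -> P) -> P): 1 > 0.25, so result = 0.25
Checking all 25 assignments confirms none give a value below 0.25.

0.25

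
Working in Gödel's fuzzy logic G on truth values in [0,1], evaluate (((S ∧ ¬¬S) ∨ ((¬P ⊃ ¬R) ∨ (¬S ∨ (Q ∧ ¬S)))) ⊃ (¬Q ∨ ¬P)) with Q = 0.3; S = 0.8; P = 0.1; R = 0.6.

¬S: Gödel ¬ of 0.8 = 0 (operand ≠ 0)
¬¬S: Gödel ¬ of 0 = 1 (operand is 0)
(S ∧ ¬¬S) = min(0.8, 1) = 0.8
¬P: Gödel ¬ of 0.1 = 0 (operand ≠ 0)
¬R: Gödel ¬ of 0.6 = 0 (operand ≠ 0)
(¬P ⊃ ¬R): 0 ≤ 0, so result = 1
¬S: Gödel ¬ of 0.8 = 0 (operand ≠ 0)
¬S: Gödel ¬ of 0.8 = 0 (operand ≠ 0)
(Q ∧ ¬S) = min(0.3, 0) = 0
(¬S ∨ (Q ∧ ¬S)) = max(0, 0) = 0
((¬P ⊃ ¬R) ∨ (¬S ∨ (Q ∧ ¬S))) = max(1, 0) = 1
((S ∧ ¬¬S) ∨ ((¬P ⊃ ¬R) ∨ (¬S ∨ (Q ∧ ¬S)))) = max(0.8, 1) = 1
¬Q: Gödel ¬ of 0.3 = 0 (operand ≠ 0)
¬P: Gödel ¬ of 0.1 = 0 (operand ≠ 0)
(¬Q ∨ ¬P) = max(0, 0) = 0
(((S ∧ ¬¬S) ∨ ((¬P ⊃ ¬R) ∨ (¬S ∨ (Q ∧ ¬S)))) ⊃ (¬Q ∨ ¬P)): 1 > 0, so result = 0

0.00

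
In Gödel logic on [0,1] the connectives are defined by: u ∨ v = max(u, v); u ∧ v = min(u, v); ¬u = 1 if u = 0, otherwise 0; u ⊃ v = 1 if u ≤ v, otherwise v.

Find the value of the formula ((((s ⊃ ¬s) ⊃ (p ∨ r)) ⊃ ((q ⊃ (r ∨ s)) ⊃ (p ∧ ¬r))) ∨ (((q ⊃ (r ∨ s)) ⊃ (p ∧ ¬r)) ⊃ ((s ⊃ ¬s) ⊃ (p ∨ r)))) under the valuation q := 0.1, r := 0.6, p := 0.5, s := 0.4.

1.00

¬s: Gödel ¬ of 0.4 = 0 (operand ≠ 0)
(s ⊃ ¬s): 0.4 > 0, so result = 0
(p ∨ r) = max(0.5, 0.6) = 0.6
((s ⊃ ¬s) ⊃ (p ∨ r)): 0 ≤ 0.6, so result = 1
(r ∨ s) = max(0.6, 0.4) = 0.6
(q ⊃ (r ∨ s)): 0.1 ≤ 0.6, so result = 1
¬r: Gödel ¬ of 0.6 = 0 (operand ≠ 0)
(p ∧ ¬r) = min(0.5, 0) = 0
((q ⊃ (r ∨ s)) ⊃ (p ∧ ¬r)): 1 > 0, so result = 0
(((s ⊃ ¬s) ⊃ (p ∨ r)) ⊃ ((q ⊃ (r ∨ s)) ⊃ (p ∧ ¬r))): 1 > 0, so result = 0
(r ∨ s) = max(0.6, 0.4) = 0.6
(q ⊃ (r ∨ s)): 0.1 ≤ 0.6, so result = 1
¬r: Gödel ¬ of 0.6 = 0 (operand ≠ 0)
(p ∧ ¬r) = min(0.5, 0) = 0
((q ⊃ (r ∨ s)) ⊃ (p ∧ ¬r)): 1 > 0, so result = 0
¬s: Gödel ¬ of 0.4 = 0 (operand ≠ 0)
(s ⊃ ¬s): 0.4 > 0, so result = 0
(p ∨ r) = max(0.5, 0.6) = 0.6
((s ⊃ ¬s) ⊃ (p ∨ r)): 0 ≤ 0.6, so result = 1
(((q ⊃ (r ∨ s)) ⊃ (p ∧ ¬r)) ⊃ ((s ⊃ ¬s) ⊃ (p ∨ r))): 0 ≤ 1, so result = 1
((((s ⊃ ¬s) ⊃ (p ∨ r)) ⊃ ((q ⊃ (r ∨ s)) ⊃ (p ∧ ¬r))) ∨ (((q ⊃ (r ∨ s)) ⊃ (p ∧ ¬r)) ⊃ ((s ⊃ ¬s) ⊃ (p ∨ r)))) = max(0, 1) = 1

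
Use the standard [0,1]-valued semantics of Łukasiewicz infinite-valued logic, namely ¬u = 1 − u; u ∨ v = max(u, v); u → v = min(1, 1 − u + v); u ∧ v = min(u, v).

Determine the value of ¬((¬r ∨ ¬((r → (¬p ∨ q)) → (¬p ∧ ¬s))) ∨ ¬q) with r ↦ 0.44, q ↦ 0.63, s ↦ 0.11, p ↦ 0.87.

¬r: Łukasiewicz ¬ gives 1 − 0.44 = 0.56
¬p: Łukasiewicz ¬ gives 1 − 0.87 = 0.13
(¬p ∨ q) = max(0.13, 0.63) = 0.63
(r → (¬p ∨ q)): min(1, 1 − 0.44 + 0.63) = 1
¬p: Łukasiewicz ¬ gives 1 − 0.87 = 0.13
¬s: Łukasiewicz ¬ gives 1 − 0.11 = 0.89
(¬p ∧ ¬s) = min(0.13, 0.89) = 0.13
((r → (¬p ∨ q)) → (¬p ∧ ¬s)): min(1, 1 − 1 + 0.13) = 0.13
¬((r → (¬p ∨ q)) → (¬p ∧ ¬s)): Łukasiewicz ¬ gives 1 − 0.13 = 0.87
(¬r ∨ ¬((r → (¬p ∨ q)) → (¬p ∧ ¬s))) = max(0.56, 0.87) = 0.87
¬q: Łukasiewicz ¬ gives 1 − 0.63 = 0.37
((¬r ∨ ¬((r → (¬p ∨ q)) → (¬p ∧ ¬s))) ∨ ¬q) = max(0.87, 0.37) = 0.87
¬((¬r ∨ ¬((r → (¬p ∨ q)) → (¬p ∧ ¬s))) ∨ ¬q): Łukasiewicz ¬ gives 1 − 0.87 = 0.13

0.13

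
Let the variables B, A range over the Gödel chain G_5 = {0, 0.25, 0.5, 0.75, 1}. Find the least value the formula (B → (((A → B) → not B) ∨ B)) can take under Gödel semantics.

Every assignment gives 1. For instance at B = 0, A = 0:
  (A → B): 0 ≤ 0, so result = 1
  not B: Gödel ¬ of 0 = 1 (operand is 0)
  ((A → B) → not B): 1 ≤ 1, so result = 1
  (((A → B) → not B) ∨ B) = max(1, 0) = 1
  (B → (((A → B) → not B) ∨ B)): 0 ≤ 1, so result = 1
All 25 assignments give value 1 — the formula is a G_5-tautology.

1.00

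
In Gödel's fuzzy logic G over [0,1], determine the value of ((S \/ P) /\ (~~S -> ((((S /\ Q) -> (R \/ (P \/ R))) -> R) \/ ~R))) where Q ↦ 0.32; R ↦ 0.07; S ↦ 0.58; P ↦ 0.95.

(S \/ P) = max(0.58, 0.95) = 0.95
~S: Gödel ¬ of 0.58 = 0 (operand ≠ 0)
~~S: Gödel ¬ of 0 = 1 (operand is 0)
(S /\ Q) = min(0.58, 0.32) = 0.32
(P \/ R) = max(0.95, 0.07) = 0.95
(R \/ (P \/ R)) = max(0.07, 0.95) = 0.95
((S /\ Q) -> (R \/ (P \/ R))): 0.32 ≤ 0.95, so result = 1
(((S /\ Q) -> (R \/ (P \/ R))) -> R): 1 > 0.07, so result = 0.07
~R: Gödel ¬ of 0.07 = 0 (operand ≠ 0)
((((S /\ Q) -> (R \/ (P \/ R))) -> R) \/ ~R) = max(0.07, 0) = 0.07
(~~S -> ((((S /\ Q) -> (R \/ (P \/ R))) -> R) \/ ~R)): 1 > 0.07, so result = 0.07
((S \/ P) /\ (~~S -> ((((S /\ Q) -> (R \/ (P \/ R))) -> R) \/ ~R))) = min(0.95, 0.07) = 0.07

0.07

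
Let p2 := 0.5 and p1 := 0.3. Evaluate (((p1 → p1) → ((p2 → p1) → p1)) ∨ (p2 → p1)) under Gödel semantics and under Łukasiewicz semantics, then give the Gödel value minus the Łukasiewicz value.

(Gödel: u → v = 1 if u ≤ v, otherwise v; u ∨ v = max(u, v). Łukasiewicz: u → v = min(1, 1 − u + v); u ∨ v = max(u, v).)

0.20

Gödel evaluation:
  (p1 → p1): 0.3 ≤ 0.3, so result = 1
  (p2 → p1): 0.5 > 0.3, so result = 0.3
  ((p2 → p1) → p1): 0.3 ≤ 0.3, so result = 1
  ((p1 → p1) → ((p2 → p1) → p1)): 1 ≤ 1, so result = 1
  (p2 → p1): 0.5 > 0.3, so result = 0.3
  (((p1 → p1) → ((p2 → p1) → p1)) ∨ (p2 → p1)) = max(1, 0.3) = 1
  Gödel value = 1
Łukasiewicz evaluation:
  (p1 → p1): min(1, 1 − 0.3 + 0.3) = 1
  (p2 → p1): min(1, 1 − 0.5 + 0.3) = 0.8
  ((p2 → p1) → p1): min(1, 1 − 0.8 + 0.3) = 0.5
  ((p1 → p1) → ((p2 → p1) → p1)): min(1, 1 − 1 + 0.5) = 0.5
  (p2 → p1): min(1, 1 − 0.5 + 0.3) = 0.8
  (((p1 → p1) → ((p2 → p1) → p1)) ∨ (p2 → p1)) = max(0.5, 0.8) = 0.8
  Łukasiewicz value = 0.8
Difference: 1 − 0.8 = 0.20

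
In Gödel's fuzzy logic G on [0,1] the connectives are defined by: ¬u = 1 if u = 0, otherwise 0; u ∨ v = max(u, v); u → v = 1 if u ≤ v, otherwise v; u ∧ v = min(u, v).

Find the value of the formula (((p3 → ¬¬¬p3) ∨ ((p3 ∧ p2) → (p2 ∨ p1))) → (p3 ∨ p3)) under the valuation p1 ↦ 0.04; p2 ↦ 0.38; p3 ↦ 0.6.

¬p3: Gödel ¬ of 0.6 = 0 (operand ≠ 0)
¬¬p3: Gödel ¬ of 0 = 1 (operand is 0)
¬¬¬p3: Gödel ¬ of 1 = 0 (operand ≠ 0)
(p3 → ¬¬¬p3): 0.6 > 0, so result = 0
(p3 ∧ p2) = min(0.6, 0.38) = 0.38
(p2 ∨ p1) = max(0.38, 0.04) = 0.38
((p3 ∧ p2) → (p2 ∨ p1)): 0.38 ≤ 0.38, so result = 1
((p3 → ¬¬¬p3) ∨ ((p3 ∧ p2) → (p2 ∨ p1))) = max(0, 1) = 1
(p3 ∨ p3) = max(0.6, 0.6) = 0.6
(((p3 → ¬¬¬p3) ∨ ((p3 ∧ p2) → (p2 ∨ p1))) → (p3 ∨ p3)): 1 > 0.6, so result = 0.6

0.60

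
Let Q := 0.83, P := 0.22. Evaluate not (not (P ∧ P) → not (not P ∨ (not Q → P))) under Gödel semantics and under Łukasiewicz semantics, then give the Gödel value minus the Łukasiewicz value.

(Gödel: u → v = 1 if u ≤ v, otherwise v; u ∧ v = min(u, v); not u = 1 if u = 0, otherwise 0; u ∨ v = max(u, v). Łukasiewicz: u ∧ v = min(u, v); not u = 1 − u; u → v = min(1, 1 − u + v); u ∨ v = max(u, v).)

Gödel evaluation:
  (P ∧ P) = min(0.22, 0.22) = 0.22
  not (P ∧ P): Gödel ¬ of 0.22 = 0 (operand ≠ 0)
  not P: Gödel ¬ of 0.22 = 0 (operand ≠ 0)
  not Q: Gödel ¬ of 0.83 = 0 (operand ≠ 0)
  (not Q → P): 0 ≤ 0.22, so result = 1
  (not P ∨ (not Q → P)) = max(0, 1) = 1
  not (not P ∨ (not Q → P)): Gödel ¬ of 1 = 0 (operand ≠ 0)
  (not (P ∧ P) → not (not P ∨ (not Q → P))): 0 ≤ 0, so result = 1
  not (not (P ∧ P) → not (not P ∨ (not Q → P))): Gödel ¬ of 1 = 0 (operand ≠ 0)
  Gödel value = 0
Łukasiewicz evaluation:
  (P ∧ P) = min(0.22, 0.22) = 0.22
  not (P ∧ P): Łukasiewicz ¬ gives 1 − 0.22 = 0.78
  not P: Łukasiewicz ¬ gives 1 − 0.22 = 0.78
  not Q: Łukasiewicz ¬ gives 1 − 0.83 = 0.17
  (not Q → P): min(1, 1 − 0.17 + 0.22) = 1
  (not P ∨ (not Q → P)) = max(0.78, 1) = 1
  not (not P ∨ (not Q → P)): Łukasiewicz ¬ gives 1 − 1 = 0
  (not (P ∧ P) → not (not P ∨ (not Q → P))): min(1, 1 − 0.78 + 0) = 0.22
  not (not (P ∧ P) → not (not P ∨ (not Q → P))): Łukasiewicz ¬ gives 1 − 0.22 = 0.78
  Łukasiewicz value = 0.78
Difference: 0 − 0.78 = -0.78

-0.78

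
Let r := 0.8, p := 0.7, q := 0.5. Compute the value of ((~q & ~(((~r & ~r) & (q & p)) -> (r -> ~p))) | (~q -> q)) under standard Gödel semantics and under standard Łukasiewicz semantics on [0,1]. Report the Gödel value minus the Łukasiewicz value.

0.00

Gödel evaluation:
  ~q: Gödel ¬ of 0.5 = 0 (operand ≠ 0)
  ~r: Gödel ¬ of 0.8 = 0 (operand ≠ 0)
  ~r: Gödel ¬ of 0.8 = 0 (operand ≠ 0)
  (~r & ~r) = min(0, 0) = 0
  (q & p) = min(0.5, 0.7) = 0.5
  ((~r & ~r) & (q & p)) = min(0, 0.5) = 0
  ~p: Gödel ¬ of 0.7 = 0 (operand ≠ 0)
  (r -> ~p): 0.8 > 0, so result = 0
  (((~r & ~r) & (q & p)) -> (r -> ~p)): 0 ≤ 0, so result = 1
  ~(((~r & ~r) & (q & p)) -> (r -> ~p)): Gödel ¬ of 1 = 0 (operand ≠ 0)
  (~q & ~(((~r & ~r) & (q & p)) -> (r -> ~p))) = min(0, 0) = 0
  ~q: Gödel ¬ of 0.5 = 0 (operand ≠ 0)
  (~q -> q): 0 ≤ 0.5, so result = 1
  ((~q & ~(((~r & ~r) & (q & p)) -> (r -> ~p))) | (~q -> q)) = max(0, 1) = 1
  Gödel value = 1
Łukasiewicz evaluation:
  ~q: Łukasiewicz ¬ gives 1 − 0.5 = 0.5
  ~r: Łukasiewicz ¬ gives 1 − 0.8 = 0.2
  ~r: Łukasiewicz ¬ gives 1 − 0.8 = 0.2
  (~r & ~r) = min(0.2, 0.2) = 0.2
  (q & p) = min(0.5, 0.7) = 0.5
  ((~r & ~r) & (q & p)) = min(0.2, 0.5) = 0.2
  ~p: Łukasiewicz ¬ gives 1 − 0.7 = 0.3
  (r -> ~p): min(1, 1 − 0.8 + 0.3) = 0.5
  (((~r & ~r) & (q & p)) -> (r -> ~p)): min(1, 1 − 0.2 + 0.5) = 1
  ~(((~r & ~r) & (q & p)) -> (r -> ~p)): Łukasiewicz ¬ gives 1 − 1 = 0
  (~q & ~(((~r & ~r) & (q & p)) -> (r -> ~p))) = min(0.5, 0) = 0
  ~q: Łukasiewicz ¬ gives 1 − 0.5 = 0.5
  (~q -> q): min(1, 1 − 0.5 + 0.5) = 1
  ((~q & ~(((~r & ~r) & (q & p)) -> (r -> ~p))) | (~q -> q)) = max(0, 1) = 1
  Łukasiewicz value = 1
Difference: 1 − 1 = 0.00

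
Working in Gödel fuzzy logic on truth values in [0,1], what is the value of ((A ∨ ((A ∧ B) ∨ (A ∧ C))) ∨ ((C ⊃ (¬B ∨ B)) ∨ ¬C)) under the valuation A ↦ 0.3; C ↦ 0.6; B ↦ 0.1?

(A ∧ B) = min(0.3, 0.1) = 0.1
(A ∧ C) = min(0.3, 0.6) = 0.3
((A ∧ B) ∨ (A ∧ C)) = max(0.1, 0.3) = 0.3
(A ∨ ((A ∧ B) ∨ (A ∧ C))) = max(0.3, 0.3) = 0.3
¬B: Gödel ¬ of 0.1 = 0 (operand ≠ 0)
(¬B ∨ B) = max(0, 0.1) = 0.1
(C ⊃ (¬B ∨ B)): 0.6 > 0.1, so result = 0.1
¬C: Gödel ¬ of 0.6 = 0 (operand ≠ 0)
((C ⊃ (¬B ∨ B)) ∨ ¬C) = max(0.1, 0) = 0.1
((A ∨ ((A ∧ B) ∨ (A ∧ C))) ∨ ((C ⊃ (¬B ∨ B)) ∨ ¬C)) = max(0.3, 0.1) = 0.3

0.30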